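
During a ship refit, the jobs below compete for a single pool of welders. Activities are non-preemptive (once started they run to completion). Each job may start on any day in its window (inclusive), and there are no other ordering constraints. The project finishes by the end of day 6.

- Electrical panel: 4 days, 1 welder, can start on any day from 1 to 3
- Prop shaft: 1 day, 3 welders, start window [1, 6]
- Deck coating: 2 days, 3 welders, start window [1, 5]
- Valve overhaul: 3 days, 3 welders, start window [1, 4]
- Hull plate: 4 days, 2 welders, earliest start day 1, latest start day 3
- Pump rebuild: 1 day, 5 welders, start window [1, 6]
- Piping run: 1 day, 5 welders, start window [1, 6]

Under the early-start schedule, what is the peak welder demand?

22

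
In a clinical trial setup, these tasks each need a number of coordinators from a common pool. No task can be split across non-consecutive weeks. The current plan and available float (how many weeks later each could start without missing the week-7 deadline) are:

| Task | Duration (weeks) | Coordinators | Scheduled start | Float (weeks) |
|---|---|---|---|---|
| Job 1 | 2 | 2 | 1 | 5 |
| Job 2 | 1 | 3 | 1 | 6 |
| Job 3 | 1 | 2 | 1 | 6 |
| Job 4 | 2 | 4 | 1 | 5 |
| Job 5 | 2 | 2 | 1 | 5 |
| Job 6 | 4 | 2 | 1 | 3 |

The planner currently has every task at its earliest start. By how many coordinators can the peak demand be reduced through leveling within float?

Early-start peak: w1:15  w2:10  w3:2  w4:2  w5:0  w6:0  w7:0 ⇒ 15.
Leveled (Job 1@1, Job 2@1, Job 3@3, Job 4@6, Job 5@4, Job 6@2): w1:5  w2:4  w3:4  w4:4  w5:4  w6:4  w7:4 ⇒ 5.
Reduction 15 − 5 = 10.

10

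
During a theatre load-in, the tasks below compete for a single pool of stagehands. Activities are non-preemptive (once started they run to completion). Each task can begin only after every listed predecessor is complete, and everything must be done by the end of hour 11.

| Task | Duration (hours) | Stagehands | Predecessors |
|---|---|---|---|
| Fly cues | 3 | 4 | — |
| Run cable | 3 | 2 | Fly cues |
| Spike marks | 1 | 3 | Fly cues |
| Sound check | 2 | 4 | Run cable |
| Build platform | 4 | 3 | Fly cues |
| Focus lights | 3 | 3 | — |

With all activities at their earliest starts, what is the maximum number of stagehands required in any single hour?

8

Early-start schedule: Fly cues@1, Run cable@4, Spike marks@4, Sound check@7, Build platform@4, Focus lights@1.
Load per hour: hour 1: 7, hour 2: 7, hour 3: 7, hour 4: 8, hour 5: 5, hour 6: 5, hour 7: 7, hour 8: 4, hour 9: 0, hour 10: 0, hour 11: 0.
Peak is 8.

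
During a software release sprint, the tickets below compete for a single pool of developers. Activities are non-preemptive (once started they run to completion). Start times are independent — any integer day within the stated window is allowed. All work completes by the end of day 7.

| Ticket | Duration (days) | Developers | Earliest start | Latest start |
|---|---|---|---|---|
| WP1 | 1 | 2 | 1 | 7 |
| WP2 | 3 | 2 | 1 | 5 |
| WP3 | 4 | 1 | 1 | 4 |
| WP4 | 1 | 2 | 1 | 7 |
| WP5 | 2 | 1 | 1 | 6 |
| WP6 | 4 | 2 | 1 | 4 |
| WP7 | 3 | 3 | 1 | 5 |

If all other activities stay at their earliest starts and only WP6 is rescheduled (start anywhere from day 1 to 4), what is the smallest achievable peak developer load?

WP6@1: d1:13  d2:9  d3:8  d4:3  d5:0  d6:0  d7:0 → peak 13
WP6@2: d1:11  d2:9  d3:8  d4:3  d5:2  d6:0  d7:0 → peak 11
WP6@3: d1:11  d2:7  d3:8  d4:3  d5:2  d6:2  d7:0 → peak 11
WP6@4: d1:11  d2:7  d3:6  d4:3  d5:2  d6:2  d7:2 → peak 11
Best is WP6@2, peak 11.

11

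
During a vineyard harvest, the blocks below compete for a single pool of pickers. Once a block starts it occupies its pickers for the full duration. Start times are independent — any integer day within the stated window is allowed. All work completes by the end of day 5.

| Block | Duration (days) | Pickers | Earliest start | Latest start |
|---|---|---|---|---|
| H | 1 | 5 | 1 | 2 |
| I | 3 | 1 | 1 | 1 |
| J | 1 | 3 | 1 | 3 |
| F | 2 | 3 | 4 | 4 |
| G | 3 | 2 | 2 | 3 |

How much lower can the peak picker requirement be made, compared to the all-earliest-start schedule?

3

Early-start peak: d1:9  d2:3  d3:3  d4:5  d5:3 ⇒ 9.
Leveled (H@1, I@1, J@2, F@4, G@2): d1:6  d2:6  d3:3  d4:5  d5:3 ⇒ 6.
Reduction 9 − 6 = 3.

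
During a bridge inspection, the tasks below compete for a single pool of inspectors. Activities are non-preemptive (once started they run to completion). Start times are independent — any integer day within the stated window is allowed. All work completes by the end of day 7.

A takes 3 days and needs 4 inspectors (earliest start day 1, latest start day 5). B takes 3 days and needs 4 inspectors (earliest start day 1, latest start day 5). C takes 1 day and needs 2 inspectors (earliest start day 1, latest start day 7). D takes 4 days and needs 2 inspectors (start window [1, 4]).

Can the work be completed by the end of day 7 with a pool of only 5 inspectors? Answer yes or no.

no

The minimum achievable peak is 6; 5 < 6, so no feasible schedule stays within the cap.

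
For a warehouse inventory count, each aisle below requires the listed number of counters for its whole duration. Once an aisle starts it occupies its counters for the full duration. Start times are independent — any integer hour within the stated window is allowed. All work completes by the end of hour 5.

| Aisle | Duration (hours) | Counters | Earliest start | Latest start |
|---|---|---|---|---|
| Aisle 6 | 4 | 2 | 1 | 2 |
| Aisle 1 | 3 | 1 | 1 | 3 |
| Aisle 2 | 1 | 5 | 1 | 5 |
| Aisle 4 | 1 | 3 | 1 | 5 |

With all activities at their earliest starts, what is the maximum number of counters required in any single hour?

11

Early-start schedule: Aisle 6@1, Aisle 1@1, Aisle 2@1, Aisle 4@1.
Load per hour: hour 1: 11, hour 2: 3, hour 3: 3, hour 4: 2, hour 5: 0.
Peak is 11.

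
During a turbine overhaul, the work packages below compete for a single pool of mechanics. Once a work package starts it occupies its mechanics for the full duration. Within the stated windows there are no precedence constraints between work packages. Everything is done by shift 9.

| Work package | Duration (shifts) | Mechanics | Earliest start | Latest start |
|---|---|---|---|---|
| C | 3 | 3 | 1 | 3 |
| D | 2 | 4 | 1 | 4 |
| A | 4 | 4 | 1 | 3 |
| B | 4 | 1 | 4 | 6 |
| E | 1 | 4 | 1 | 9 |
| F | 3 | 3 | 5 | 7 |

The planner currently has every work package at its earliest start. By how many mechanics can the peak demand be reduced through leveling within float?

8

Early-start peak: s1:15  s2:11  s3:7  s4:5  s5:4  s6:4  s7:4  s8:0  s9:0 ⇒ 15.
Leveled (C@1, D@1, A@3, B@4, E@8, F@7): s1:7  s2:7  s3:7  s4:5  s5:5  s6:5  s7:4  s8:7  s9:3 ⇒ 7.
Reduction 15 − 7 = 8.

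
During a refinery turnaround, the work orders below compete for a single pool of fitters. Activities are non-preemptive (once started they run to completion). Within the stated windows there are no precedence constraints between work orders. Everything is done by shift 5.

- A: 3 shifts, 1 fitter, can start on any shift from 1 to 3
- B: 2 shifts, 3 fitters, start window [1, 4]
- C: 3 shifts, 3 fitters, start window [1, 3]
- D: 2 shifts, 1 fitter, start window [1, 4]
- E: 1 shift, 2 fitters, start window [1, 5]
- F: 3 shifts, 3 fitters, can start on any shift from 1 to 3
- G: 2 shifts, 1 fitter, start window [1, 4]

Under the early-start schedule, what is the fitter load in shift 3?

At early start, shift 3 has: A, C, F.
Demand: 1 + 3 + 3 = 7.

7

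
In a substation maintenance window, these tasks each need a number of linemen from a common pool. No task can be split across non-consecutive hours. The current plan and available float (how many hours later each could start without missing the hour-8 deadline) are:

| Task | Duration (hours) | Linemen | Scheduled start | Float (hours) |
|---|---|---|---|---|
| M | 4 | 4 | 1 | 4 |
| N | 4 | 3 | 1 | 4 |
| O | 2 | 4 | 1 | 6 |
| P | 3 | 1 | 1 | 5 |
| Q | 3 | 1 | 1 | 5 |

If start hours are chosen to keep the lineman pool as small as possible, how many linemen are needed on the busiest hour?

Early-start (M@1, N@1, O@1, P@1, Q@1) gives peak 13: h1:13  h2:13  h3:9  h4:7  h5:0  h6:0  h7:0  h8:0.
Shift O→5, P→5, Q→5.
Schedule M@1, N@1, O@5, P@5, Q@5: h1:7  h2:7  h3:7  h4:7  h5:6  h6:6  h7:2  h8:0 — peak 7.

7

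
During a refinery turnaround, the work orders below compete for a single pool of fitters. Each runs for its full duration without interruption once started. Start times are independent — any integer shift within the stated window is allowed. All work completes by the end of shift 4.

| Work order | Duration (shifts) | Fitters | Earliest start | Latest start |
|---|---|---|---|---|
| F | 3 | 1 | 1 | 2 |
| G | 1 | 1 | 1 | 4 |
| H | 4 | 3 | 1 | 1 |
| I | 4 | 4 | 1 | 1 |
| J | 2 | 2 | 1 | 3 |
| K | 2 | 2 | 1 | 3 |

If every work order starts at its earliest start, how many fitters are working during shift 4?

At early start, shift 4 has: H, I.
Demand: 3 + 4 = 7.

7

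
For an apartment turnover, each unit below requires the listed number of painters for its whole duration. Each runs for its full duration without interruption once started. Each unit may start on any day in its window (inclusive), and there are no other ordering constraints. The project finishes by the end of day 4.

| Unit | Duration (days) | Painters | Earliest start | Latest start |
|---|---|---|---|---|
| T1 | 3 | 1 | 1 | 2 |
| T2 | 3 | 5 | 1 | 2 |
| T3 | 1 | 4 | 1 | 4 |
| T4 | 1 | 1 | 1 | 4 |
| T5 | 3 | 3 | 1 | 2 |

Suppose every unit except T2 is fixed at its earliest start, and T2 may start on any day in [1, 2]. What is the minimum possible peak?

9

T2@1: d1:14  d2:9  d3:9  d4:0 → peak 14
T2@2: d1:9  d2:9  d3:9  d4:5 → peak 9
Best is T2@2, peak 9.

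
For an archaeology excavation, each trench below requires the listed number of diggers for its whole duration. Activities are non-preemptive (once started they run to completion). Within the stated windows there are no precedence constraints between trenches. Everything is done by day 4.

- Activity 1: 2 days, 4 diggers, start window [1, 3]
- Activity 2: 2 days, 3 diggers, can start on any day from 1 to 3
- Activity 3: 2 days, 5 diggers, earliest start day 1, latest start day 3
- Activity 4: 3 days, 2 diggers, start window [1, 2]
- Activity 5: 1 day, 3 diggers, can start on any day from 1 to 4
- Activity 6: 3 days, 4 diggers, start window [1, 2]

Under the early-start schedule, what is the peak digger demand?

21

Early-start schedule: Activity 1@1, Activity 2@1, Activity 3@1, Activity 4@1, Activity 5@1, Activity 6@1.
Load per day: day 1: 21, day 2: 18, day 3: 6, day 4: 0.
Peak is 21.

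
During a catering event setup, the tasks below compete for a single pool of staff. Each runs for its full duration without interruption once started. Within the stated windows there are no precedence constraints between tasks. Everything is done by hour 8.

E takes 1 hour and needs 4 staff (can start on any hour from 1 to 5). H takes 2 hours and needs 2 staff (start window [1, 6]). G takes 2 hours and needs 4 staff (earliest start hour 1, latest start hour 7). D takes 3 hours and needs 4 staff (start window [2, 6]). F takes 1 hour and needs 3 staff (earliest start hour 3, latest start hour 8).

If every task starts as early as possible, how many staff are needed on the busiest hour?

10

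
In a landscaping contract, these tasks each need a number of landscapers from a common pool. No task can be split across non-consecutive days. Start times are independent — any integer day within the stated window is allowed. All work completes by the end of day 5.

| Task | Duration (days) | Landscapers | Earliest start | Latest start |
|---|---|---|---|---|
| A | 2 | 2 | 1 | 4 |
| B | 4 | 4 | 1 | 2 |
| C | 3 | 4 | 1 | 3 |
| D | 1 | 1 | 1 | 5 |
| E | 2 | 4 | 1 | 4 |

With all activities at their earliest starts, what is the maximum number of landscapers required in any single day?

15

Early-start schedule: A@1, B@1, C@1, D@1, E@1.
Load per day: day 1: 15, day 2: 14, day 3: 8, day 4: 4, day 5: 0.
Peak is 15.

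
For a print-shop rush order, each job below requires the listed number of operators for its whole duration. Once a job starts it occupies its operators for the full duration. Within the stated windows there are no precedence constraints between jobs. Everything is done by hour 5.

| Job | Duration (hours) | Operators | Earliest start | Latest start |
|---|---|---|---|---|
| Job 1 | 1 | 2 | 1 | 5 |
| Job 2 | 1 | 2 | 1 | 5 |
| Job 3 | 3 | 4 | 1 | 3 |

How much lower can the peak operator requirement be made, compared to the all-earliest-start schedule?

4

Early-start peak: h1:8  h2:4  h3:4  h4:0  h5:0 ⇒ 8.
Leveled (Job 1@1, Job 2@1, Job 3@2): h1:4  h2:4  h3:4  h4:4  h5:0 ⇒ 4.
Reduction 8 − 4 = 4.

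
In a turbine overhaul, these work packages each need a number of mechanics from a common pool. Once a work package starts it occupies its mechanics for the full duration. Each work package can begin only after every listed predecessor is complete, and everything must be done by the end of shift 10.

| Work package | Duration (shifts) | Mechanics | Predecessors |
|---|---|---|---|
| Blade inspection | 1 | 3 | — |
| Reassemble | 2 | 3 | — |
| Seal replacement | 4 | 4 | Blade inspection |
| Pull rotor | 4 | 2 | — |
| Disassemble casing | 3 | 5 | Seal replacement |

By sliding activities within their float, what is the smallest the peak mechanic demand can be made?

Early-start (Blade inspection@1, Reassemble@1, Seal replacement@2, Pull rotor@1, Disassemble casing@6) gives peak 9: s1:8  s2:9  s3:6  s4:6  s5:4  s6:5  s7:5  s8:5  s9:0  s10:0.
Shift Seal replacement→3, Pull rotor→2, Disassemble casing→7.
Schedule Blade inspection@1, Reassemble@1, Seal replacement@3, Pull rotor@2, Disassemble casing@7: s1:6  s2:5  s3:6  s4:6  s5:6  s6:4  s7:5  s8:5  s9:5  s10:0 — peak 6.

6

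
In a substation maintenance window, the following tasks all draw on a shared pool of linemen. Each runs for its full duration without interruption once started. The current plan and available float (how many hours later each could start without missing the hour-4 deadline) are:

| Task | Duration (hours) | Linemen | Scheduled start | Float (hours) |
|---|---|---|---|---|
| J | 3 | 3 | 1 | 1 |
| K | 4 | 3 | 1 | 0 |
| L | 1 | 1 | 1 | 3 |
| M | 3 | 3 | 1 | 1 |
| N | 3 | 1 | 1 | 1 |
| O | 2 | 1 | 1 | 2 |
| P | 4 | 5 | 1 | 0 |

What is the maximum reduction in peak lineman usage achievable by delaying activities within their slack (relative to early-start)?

1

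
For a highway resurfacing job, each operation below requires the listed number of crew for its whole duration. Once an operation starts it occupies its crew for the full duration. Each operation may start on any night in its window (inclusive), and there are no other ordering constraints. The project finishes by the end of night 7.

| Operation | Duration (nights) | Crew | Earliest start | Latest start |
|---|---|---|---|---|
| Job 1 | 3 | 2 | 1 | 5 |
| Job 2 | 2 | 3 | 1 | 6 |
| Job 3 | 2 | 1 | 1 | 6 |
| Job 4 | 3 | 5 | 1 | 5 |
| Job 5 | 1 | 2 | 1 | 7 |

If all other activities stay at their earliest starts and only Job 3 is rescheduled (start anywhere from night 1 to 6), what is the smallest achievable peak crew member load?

Job 3@1: n1:13  n2:11  n3:7  n4:0  n5:0  n6:0  n7:0 → peak 13
Job 3@2: n1:12  n2:11  n3:8  n4:0  n5:0  n6:0  n7:0 → peak 12
Job 3@3: n1:12  n2:10  n3:8  n4:1  n5:0  n6:0  n7:0 → peak 12
Job 3@4: n1:12  n2:10  n3:7  n4:1  n5:1  n6:0  n7:0 → peak 12
Job 3@5: n1:12  n2:10  n3:7  n4:0  n5:1  n6:1  n7:0 → peak 12
Job 3@6: n1:12  n2:10  n3:7  n4:0  n5:0  n6:1  n7:1 → peak 12
Best is Job 3@2, peak 12.

12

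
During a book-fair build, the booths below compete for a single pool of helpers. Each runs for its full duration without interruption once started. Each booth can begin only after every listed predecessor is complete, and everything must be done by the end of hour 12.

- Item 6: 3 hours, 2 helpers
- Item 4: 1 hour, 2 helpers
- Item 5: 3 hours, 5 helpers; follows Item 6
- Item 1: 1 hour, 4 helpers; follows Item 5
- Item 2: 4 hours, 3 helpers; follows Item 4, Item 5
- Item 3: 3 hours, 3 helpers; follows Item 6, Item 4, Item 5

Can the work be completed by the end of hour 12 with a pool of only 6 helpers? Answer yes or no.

yes

Schedule Item 6@1, Item 4@1, Item 5@4, Item 1@7, Item 2@8, Item 3@8: h1:4  h2:2  h3:2  h4:5  h5:5  h6:5  h7:4  h8:6  h9:6  h10:6  h11:3  h12:0 — peak 6 ≤ 6.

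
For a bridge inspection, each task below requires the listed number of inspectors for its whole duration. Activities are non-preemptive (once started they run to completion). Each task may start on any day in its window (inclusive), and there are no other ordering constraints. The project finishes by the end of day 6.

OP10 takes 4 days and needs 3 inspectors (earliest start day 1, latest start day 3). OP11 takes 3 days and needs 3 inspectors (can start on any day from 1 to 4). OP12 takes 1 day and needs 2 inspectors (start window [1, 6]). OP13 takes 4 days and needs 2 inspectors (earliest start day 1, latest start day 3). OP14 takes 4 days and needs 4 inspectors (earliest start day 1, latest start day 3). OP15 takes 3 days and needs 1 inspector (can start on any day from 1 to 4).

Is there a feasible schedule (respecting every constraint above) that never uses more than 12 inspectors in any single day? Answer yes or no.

yes

Schedule OP10@1, OP11@1, OP12@1, OP13@1, OP14@2, OP15@4: d1:10  d2:12  d3:12  d4:10  d5:5  d6:1 — peak 12 ≤ 12.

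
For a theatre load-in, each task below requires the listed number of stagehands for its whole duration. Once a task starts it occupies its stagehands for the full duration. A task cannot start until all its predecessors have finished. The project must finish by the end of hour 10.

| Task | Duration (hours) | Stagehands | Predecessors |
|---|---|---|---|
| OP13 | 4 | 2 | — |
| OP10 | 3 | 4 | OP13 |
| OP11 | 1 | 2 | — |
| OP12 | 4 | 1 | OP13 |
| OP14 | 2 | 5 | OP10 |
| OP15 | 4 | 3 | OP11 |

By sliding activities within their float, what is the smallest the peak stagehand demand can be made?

5

Early-start (OP13@1, OP10@5, OP11@1, OP12@5, OP14@8, OP15@2) gives peak 8: h1:4  h2:5  h3:5  h4:5  h5:8  h6:5  h7:5  h8:6  h9:5  h10:0.
Shift OP10→6, OP14→9.
Schedule OP13@1, OP10@6, OP11@1, OP12@5, OP14@9, OP15@2: h1:4  h2:5  h3:5  h4:5  h5:4  h6:5  h7:5  h8:5  h9:5  h10:5 — peak 5.
Total stagehand-hours = 48 over 10 hours ⇒ peak ≥ ⌈48/10⌉ = 5, so 5 is optimal.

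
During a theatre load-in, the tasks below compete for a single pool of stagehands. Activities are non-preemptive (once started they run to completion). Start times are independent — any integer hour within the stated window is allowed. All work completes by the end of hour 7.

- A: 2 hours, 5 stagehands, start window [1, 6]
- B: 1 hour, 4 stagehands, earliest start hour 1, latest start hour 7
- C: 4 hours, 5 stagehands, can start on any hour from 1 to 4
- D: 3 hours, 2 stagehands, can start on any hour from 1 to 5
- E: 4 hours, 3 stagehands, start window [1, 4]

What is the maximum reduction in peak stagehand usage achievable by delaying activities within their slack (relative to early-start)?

11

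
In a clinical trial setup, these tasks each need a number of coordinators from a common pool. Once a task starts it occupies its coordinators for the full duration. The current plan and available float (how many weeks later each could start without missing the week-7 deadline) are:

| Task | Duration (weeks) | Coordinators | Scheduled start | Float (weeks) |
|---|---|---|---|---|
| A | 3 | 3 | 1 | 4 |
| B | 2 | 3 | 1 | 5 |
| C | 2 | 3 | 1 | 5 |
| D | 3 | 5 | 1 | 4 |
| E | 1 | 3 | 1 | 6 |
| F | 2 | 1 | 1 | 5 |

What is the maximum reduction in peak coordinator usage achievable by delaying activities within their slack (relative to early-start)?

12

Early-start peak: w1:18  w2:15  w3:8  w4:0  w5:0  w6:0  w7:0 ⇒ 18.
Leveled (A@1, B@1, C@3, D@5, E@4, F@5): w1:6  w2:6  w3:6  w4:6  w5:6  w6:6  w7:5 ⇒ 6.
Reduction 18 − 6 = 12.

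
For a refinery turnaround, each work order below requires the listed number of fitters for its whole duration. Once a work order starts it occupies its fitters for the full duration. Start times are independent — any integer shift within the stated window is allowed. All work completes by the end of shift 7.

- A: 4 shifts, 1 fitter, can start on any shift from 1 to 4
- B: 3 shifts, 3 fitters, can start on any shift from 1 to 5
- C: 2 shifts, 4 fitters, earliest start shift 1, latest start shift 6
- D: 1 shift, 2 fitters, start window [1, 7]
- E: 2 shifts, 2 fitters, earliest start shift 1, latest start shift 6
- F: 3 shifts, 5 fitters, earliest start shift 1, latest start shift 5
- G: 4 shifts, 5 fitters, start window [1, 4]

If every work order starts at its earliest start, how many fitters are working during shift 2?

At early start, shift 2 has: A, B, C, E, F, G.
Demand: 1 + 3 + 4 + 2 + 5 + 5 = 20.

20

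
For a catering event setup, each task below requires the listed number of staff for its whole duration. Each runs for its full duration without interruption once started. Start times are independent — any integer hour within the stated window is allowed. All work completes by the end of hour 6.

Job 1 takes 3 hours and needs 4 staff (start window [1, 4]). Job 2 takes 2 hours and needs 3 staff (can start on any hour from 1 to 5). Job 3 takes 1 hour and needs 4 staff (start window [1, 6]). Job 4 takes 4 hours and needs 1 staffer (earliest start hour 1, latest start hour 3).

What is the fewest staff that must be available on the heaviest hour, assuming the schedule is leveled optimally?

Early-start (Job 1@1, Job 2@1, Job 3@1, Job 4@1) gives peak 12: h1:12  h2:8  h3:5  h4:1  h5:0  h6:0.
Shift Job 2→4, Job 3→6.
Schedule Job 1@1, Job 2@4, Job 3@6, Job 4@1: h1:5  h2:5  h3:5  h4:4  h5:3  h6:4 — peak 5.
Total staffer-hours = 26 over 6 hours ⇒ peak ≥ ⌈26/6⌉ = 5, so 5 is optimal.

5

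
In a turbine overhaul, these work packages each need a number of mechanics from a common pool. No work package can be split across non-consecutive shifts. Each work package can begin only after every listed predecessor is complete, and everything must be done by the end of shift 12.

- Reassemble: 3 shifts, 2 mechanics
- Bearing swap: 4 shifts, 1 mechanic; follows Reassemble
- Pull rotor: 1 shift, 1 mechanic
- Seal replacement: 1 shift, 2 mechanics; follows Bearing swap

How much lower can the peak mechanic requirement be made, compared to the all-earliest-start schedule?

1

Early-start peak: s1:3  s2:2  s3:2  s4:1  s5:1  s6:1  s7:1  s8:2  s9:0  s10:0  s11:0  s12:0 ⇒ 3.
Leveled (Reassemble@1, Bearing swap@4, Pull rotor@4, Seal replacement@8): s1:2  s2:2  s3:2  s4:2  s5:1  s6:1  s7:1  s8:2  s9:0  s10:0  s11:0  s12:0 ⇒ 2.
Reduction 3 − 2 = 1.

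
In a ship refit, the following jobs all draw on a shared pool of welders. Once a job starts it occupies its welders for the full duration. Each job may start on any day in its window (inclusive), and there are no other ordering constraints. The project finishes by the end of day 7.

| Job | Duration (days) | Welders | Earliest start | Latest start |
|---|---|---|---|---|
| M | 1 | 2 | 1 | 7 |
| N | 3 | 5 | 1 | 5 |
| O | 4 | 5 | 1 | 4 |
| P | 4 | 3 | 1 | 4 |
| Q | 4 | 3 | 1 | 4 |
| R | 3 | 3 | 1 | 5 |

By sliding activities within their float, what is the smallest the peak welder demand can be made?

11

Early-start (M@1, N@1, O@1, P@1, Q@1, R@1) gives peak 21: d1:21  d2:19  d3:19  d4:11  d5:0  d6:0  d7:0.
Shift O→4, Q→2, R→5.
Schedule M@1, N@1, O@4, P@1, Q@2, R@5: d1:10  d2:11  d3:11  d4:11  d5:11  d6:8  d7:8 — peak 11.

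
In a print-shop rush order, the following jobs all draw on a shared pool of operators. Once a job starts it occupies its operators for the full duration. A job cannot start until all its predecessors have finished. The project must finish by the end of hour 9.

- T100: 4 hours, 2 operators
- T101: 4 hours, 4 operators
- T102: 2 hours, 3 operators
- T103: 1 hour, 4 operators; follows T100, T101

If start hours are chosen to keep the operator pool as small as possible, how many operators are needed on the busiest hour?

Early-start (T100@1, T101@1, T102@1, T103@5) gives peak 9: h1:9  h2:9  h3:6  h4:6  h5:4  h6:0  h7:0  h8:0  h9:0.
Shift T101→5, T103→9.
Schedule T100@1, T101@5, T102@1, T103@9: h1:5  h2:5  h3:2  h4:2  h5:4  h6:4  h7:4  h8:4  h9:4 — peak 5.

5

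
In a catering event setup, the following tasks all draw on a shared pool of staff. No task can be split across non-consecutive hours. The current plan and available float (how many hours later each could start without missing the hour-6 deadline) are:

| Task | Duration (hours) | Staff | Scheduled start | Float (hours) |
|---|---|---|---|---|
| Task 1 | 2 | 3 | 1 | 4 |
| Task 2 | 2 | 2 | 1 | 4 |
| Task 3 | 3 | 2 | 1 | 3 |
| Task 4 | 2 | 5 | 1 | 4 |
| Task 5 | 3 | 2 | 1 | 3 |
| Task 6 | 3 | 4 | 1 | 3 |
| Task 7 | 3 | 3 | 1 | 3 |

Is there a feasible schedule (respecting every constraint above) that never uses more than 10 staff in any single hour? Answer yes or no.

yes

Schedule Task 1@1, Task 2@3, Task 3@1, Task 4@5, Task 5@1, Task 6@4, Task 7@1: h1:10  h2:10  h3:9  h4:6  h5:9  h6:9 — peak 10 ≤ 10.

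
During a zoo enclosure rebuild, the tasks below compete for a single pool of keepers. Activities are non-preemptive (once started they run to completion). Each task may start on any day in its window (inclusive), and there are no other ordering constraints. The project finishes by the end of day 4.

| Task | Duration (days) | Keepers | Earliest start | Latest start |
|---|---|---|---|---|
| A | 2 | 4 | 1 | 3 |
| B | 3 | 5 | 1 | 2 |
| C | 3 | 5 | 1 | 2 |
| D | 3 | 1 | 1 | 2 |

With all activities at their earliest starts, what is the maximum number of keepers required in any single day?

15

Early-start schedule: A@1, B@1, C@1, D@1.
Load per day: day 1: 15, day 2: 15, day 3: 11, day 4: 0.
Peak is 15.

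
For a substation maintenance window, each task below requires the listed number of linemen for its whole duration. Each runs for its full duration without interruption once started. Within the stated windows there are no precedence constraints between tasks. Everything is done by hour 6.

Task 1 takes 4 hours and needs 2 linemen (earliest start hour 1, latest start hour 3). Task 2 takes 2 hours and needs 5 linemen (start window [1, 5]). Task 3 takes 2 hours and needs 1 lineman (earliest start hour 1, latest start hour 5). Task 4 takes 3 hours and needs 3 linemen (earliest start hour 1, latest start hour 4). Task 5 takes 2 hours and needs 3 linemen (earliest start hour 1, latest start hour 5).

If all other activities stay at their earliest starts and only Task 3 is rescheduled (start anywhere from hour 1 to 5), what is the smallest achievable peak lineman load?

Task 3@1: h1:14  h2:14  h3:5  h4:2  h5:0  h6:0 → peak 14
Task 3@2: h1:13  h2:14  h3:6  h4:2  h5:0  h6:0 → peak 14
Task 3@3: h1:13  h2:13  h3:6  h4:3  h5:0  h6:0 → peak 13
Task 3@4: h1:13  h2:13  h3:5  h4:3  h5:1  h6:0 → peak 13
Task 3@5: h1:13  h2:13  h3:5  h4:2  h5:1  h6:1 → peak 13
Best is Task 3@3, peak 13.

13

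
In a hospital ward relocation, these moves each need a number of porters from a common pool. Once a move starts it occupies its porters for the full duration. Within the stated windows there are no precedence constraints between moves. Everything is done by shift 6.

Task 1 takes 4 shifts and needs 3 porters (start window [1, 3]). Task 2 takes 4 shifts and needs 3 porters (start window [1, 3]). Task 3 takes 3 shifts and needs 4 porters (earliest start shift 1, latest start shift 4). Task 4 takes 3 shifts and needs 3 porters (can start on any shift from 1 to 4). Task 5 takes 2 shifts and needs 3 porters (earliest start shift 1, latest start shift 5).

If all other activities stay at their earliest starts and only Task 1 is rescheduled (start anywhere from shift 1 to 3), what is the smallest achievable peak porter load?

13

Task 1@1: s1:16  s2:16  s3:13  s4:6  s5:0  s6:0 → peak 16
Task 1@2: s1:13  s2:16  s3:13  s4:6  s5:3  s6:0 → peak 16
Task 1@3: s1:13  s2:13  s3:13  s4:6  s5:3  s6:3 → peak 13
Best is Task 1@3, peak 13.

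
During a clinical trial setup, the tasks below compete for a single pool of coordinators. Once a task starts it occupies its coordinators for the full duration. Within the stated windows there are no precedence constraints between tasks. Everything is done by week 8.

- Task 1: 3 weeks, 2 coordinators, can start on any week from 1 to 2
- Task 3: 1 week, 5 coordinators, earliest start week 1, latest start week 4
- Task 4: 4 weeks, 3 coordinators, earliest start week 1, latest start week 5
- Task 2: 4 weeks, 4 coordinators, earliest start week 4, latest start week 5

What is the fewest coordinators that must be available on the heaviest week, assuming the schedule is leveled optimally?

Early-start (Task 1@1, Task 3@1, Task 4@1, Task 2@4) gives peak 10: w1:10  w2:5  w3:5  w4:7  w5:4  w6:4  w7:4  w8:0.
Shift Task 4→2.
Schedule Task 1@1, Task 3@1, Task 4@2, Task 2@4: w1:7  w2:5  w3:5  w4:7  w5:7  w6:4  w7:4  w8:0 — peak 7.

7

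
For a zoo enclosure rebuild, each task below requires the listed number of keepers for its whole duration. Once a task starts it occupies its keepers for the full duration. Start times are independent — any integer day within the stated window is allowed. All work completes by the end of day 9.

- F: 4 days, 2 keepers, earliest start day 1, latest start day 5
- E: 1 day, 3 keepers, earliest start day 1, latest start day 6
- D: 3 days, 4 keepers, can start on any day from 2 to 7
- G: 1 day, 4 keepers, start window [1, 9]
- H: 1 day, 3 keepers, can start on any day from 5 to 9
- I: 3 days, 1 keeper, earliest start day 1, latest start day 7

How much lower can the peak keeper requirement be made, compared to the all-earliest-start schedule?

5

Early-start peak: d1:10  d2:7  d3:7  d4:6  d5:3  d6:0  d7:0  d8:0  d9:0 ⇒ 10.
Leveled (F@1, E@1, D@5, G@8, H@9, I@2): d1:5  d2:3  d3:3  d4:3  d5:4  d6:4  d7:4  d8:4  d9:3 ⇒ 5.
Reduction 10 − 5 = 5.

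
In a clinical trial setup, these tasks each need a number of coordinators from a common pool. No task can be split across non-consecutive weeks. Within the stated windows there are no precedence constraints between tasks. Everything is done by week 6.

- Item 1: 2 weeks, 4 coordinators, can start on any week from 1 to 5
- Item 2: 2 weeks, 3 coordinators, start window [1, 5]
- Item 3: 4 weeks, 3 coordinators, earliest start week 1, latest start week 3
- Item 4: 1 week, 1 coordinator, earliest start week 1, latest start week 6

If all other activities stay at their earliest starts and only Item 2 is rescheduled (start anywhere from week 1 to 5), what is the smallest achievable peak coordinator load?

Item 2@1: w1:11  w2:10  w3:3  w4:3  w5:0  w6:0 → peak 11
Item 2@2: w1:8  w2:10  w3:6  w4:3  w5:0  w6:0 → peak 10
Item 2@3: w1:8  w2:7  w3:6  w4:6  w5:0  w6:0 → peak 8
Item 2@4: w1:8  w2:7  w3:3  w4:6  w5:3  w6:0 → peak 8
Item 2@5: w1:8  w2:7  w3:3  w4:3  w5:3  w6:3 → peak 8
Best is Item 2@3, peak 8.

8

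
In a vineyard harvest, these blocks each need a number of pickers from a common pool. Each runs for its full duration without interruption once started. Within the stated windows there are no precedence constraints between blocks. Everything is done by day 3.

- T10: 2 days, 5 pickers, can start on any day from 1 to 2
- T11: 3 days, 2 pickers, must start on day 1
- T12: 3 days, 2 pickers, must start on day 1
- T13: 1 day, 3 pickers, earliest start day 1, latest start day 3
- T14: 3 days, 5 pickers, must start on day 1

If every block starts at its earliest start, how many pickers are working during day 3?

At early start, day 3 has: T11, T12, T14.
Demand: 2 + 2 + 5 = 9.

9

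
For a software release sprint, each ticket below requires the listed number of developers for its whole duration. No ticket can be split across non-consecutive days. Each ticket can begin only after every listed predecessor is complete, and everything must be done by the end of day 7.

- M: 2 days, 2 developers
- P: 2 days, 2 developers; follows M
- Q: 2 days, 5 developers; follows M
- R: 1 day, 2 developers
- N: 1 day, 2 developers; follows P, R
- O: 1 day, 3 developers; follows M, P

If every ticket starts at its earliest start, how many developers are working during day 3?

At early start, day 3 has: P, Q.
Demand: 2 + 5 = 7.

7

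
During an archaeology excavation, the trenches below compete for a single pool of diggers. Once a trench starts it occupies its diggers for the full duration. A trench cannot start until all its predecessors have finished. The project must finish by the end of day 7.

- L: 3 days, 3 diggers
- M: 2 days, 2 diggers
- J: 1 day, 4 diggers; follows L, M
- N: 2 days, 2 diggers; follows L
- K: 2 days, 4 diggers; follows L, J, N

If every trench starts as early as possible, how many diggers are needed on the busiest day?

6

Early-start schedule: L@1, M@1, J@4, N@4, K@6.
Load per day: day 1: 5, day 2: 5, day 3: 3, day 4: 6, day 5: 2, day 6: 4, day 7: 4.
Peak is 6.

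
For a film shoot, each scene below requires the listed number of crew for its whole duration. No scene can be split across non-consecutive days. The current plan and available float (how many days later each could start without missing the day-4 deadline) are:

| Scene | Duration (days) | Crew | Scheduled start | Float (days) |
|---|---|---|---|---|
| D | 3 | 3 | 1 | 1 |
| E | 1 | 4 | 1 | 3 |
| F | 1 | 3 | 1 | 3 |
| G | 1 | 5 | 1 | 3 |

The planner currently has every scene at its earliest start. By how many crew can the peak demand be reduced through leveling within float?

8

Early-start peak: d1:15  d2:3  d3:3  d4:0 ⇒ 15.
Leveled (D@1, E@1, F@2, G@4): d1:7  d2:6  d3:3  d4:5 ⇒ 7.
Reduction 15 − 7 = 8.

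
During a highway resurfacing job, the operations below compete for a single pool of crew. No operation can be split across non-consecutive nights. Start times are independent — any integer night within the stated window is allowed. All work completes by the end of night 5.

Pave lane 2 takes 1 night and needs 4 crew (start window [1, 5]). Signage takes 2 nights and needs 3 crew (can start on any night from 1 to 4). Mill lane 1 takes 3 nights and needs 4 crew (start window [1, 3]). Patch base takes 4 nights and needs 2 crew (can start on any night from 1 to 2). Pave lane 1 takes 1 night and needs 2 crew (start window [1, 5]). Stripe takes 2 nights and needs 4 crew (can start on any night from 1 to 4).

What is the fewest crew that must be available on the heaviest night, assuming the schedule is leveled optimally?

9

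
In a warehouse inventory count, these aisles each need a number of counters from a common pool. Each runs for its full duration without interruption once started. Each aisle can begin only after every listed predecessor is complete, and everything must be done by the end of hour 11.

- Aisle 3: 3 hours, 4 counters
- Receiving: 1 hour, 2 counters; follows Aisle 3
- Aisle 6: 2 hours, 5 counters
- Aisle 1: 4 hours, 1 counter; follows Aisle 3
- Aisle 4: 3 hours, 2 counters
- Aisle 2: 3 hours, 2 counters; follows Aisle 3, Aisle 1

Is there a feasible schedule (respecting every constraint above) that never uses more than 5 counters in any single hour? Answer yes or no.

The minimum achievable peak is 6; 5 < 6, so no feasible schedule stays within the cap.

no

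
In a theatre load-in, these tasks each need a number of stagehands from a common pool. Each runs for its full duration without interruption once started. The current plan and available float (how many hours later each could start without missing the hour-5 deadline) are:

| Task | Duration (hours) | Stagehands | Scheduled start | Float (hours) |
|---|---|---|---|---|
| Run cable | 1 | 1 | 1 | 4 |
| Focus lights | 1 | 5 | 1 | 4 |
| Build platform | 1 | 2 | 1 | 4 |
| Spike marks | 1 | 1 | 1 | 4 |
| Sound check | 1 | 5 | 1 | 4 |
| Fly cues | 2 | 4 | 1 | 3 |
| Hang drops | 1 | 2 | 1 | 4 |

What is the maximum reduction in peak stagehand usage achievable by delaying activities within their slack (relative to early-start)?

15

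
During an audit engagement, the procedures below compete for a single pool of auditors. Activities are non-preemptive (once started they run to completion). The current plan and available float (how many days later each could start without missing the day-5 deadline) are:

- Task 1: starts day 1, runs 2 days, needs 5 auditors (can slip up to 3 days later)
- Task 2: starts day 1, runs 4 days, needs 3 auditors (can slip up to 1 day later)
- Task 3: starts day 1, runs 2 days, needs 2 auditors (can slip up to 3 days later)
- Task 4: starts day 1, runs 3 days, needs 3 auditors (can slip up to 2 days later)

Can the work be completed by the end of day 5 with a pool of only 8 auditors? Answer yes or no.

Schedule Task 1@1, Task 2@1, Task 3@3, Task 4@3: d1:8  d2:8  d3:8  d4:8  d5:3 — peak 8 ≤ 8.

yes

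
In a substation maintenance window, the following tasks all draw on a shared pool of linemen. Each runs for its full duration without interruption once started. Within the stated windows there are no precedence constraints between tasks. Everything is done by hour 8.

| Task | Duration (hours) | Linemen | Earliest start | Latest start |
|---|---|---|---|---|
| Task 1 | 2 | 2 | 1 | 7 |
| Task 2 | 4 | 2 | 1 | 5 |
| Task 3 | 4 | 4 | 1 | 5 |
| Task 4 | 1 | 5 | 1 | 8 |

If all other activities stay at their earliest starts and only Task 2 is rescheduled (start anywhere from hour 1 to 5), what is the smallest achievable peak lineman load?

Task 2@1: h1:13  h2:8  h3:6  h4:6  h5:0  h6:0  h7:0  h8:0 → peak 13
Task 2@2: h1:11  h2:8  h3:6  h4:6  h5:2  h6:0  h7:0  h8:0 → peak 11
Task 2@3: h1:11  h2:6  h3:6  h4:6  h5:2  h6:2  h7:0  h8:0 → peak 11
Task 2@4: h1:11  h2:6  h3:4  h4:6  h5:2  h6:2  h7:2  h8:0 → peak 11
Task 2@5: h1:11  h2:6  h3:4  h4:4  h5:2  h6:2  h7:2  h8:2 → peak 11
Best is Task 2@2, peak 11.

11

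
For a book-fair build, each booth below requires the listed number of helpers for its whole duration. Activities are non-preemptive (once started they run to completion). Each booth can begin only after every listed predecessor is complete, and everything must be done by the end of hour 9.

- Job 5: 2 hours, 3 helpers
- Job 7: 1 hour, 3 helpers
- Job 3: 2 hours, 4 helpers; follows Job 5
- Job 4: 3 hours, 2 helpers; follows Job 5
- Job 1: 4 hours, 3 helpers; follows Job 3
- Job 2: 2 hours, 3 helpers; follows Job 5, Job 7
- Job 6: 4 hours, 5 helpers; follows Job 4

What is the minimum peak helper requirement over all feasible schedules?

Schedule Job 5@1, Job 7@1, Job 3@3, Job 4@3, Job 1@5, Job 2@3, Job 6@6: h1:6  h2:3  h3:9  h4:9  h5:5  h6:8  h7:8  h8:8  h9:5 — peak 9.

9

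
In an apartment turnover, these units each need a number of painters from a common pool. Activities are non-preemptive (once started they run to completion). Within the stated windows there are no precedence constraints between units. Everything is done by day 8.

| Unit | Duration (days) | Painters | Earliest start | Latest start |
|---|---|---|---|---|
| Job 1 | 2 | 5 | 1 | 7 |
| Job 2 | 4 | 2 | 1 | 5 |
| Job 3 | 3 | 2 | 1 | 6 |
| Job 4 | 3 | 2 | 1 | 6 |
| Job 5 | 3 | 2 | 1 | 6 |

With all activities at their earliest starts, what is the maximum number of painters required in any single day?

13

Early-start schedule: Job 1@1, Job 2@1, Job 3@1, Job 4@1, Job 5@1.
Load per day: day 1: 13, day 2: 13, day 3: 8, day 4: 2, day 5: 0, day 6: 0, day 7: 0, day 8: 0.
Peak is 13.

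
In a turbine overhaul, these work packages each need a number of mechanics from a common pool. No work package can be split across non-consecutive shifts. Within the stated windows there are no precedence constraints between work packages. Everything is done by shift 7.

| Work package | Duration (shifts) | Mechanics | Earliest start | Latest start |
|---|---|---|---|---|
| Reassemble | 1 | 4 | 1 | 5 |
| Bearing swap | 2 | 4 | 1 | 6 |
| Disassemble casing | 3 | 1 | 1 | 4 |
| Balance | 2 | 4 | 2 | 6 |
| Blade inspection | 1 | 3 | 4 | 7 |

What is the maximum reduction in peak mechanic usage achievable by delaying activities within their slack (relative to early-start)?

4

Early-start peak: s1:9  s2:9  s3:5  s4:3  s5:0  s6:0  s7:0 ⇒ 9.
Leveled (Reassemble@1, Bearing swap@2, Disassemble casing@1, Balance@4, Blade inspection@6): s1:5  s2:5  s3:5  s4:4  s5:4  s6:3  s7:0 ⇒ 5.
Reduction 9 − 5 = 4.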